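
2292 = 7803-5511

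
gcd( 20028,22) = 2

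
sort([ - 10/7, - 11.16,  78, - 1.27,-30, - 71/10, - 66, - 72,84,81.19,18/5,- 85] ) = [ - 85, - 72, - 66, - 30, - 11.16, - 71/10, - 10/7,-1.27 , 18/5, 78,81.19,84 ]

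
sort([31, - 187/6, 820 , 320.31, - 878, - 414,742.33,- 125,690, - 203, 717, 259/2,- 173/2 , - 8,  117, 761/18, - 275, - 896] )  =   [ - 896, - 878,  -  414, - 275, - 203 , - 125, - 173/2, - 187/6,-8,31 , 761/18,117, 259/2, 320.31, 690,717, 742.33, 820]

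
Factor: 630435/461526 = 265/194 = 2^( - 1)*5^1 * 53^1*97^( - 1 )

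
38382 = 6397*6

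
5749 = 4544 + 1205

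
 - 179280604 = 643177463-822458067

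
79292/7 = 11327+3/7  =  11327.43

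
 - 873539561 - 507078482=  -  1380618043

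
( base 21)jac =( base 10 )8601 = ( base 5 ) 233401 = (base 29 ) A6H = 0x2199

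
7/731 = 7/731 = 0.01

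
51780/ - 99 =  - 524 + 32/33 =- 523.03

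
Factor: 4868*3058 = 2^3*11^1 * 139^1*1217^1 =14886344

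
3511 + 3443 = 6954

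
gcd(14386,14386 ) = 14386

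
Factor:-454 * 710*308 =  - 2^4*5^1*7^1*11^1* 71^1*227^1 = - 99280720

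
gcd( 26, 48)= 2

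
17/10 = 17/10 = 1.70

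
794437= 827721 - 33284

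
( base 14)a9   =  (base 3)12112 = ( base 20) 79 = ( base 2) 10010101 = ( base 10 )149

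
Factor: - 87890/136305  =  -17578/27261= - 2^1*3^( - 2)*11^1*13^(-1)*17^1* 47^1*233^( -1)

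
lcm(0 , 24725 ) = 0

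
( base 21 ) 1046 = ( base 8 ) 22207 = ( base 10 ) 9351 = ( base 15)2B86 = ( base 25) eo1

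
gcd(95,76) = 19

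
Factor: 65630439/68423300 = 2^( - 2)*3^3*5^(  -  2) * 7^1*11^( - 1)* 17^( - 1) * 3659^( - 1 ) * 347251^1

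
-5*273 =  - 1365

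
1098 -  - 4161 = 5259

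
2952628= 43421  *68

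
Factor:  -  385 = -5^1 * 7^1*11^1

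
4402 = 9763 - 5361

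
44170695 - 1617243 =42553452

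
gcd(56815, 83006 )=11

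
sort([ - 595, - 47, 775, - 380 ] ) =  [-595,-380, - 47 , 775]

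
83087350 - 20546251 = 62541099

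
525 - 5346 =- 4821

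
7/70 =1/10 = 0.10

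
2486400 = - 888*( - 2800) 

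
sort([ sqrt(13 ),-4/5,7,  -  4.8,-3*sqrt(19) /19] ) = [  -  4.8,-4/5,-3*sqrt ( 19 ) /19, sqrt(13),7]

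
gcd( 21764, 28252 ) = 4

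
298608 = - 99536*( - 3)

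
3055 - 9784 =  - 6729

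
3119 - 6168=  - 3049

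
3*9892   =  29676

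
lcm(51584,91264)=1186432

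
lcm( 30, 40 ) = 120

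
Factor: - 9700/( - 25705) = 20/53 = 2^2*5^1 * 53^( - 1 ) 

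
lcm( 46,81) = 3726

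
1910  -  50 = 1860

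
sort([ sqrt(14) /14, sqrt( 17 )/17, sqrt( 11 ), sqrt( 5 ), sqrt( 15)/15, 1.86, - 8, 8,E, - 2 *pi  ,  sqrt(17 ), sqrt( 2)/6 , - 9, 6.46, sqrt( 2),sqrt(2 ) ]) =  [ - 9, - 8, - 2*pi, sqrt(2) /6,sqrt( 17) /17, sqrt(15) /15, sqrt( 14) /14,sqrt(2),  sqrt(2) , 1.86, sqrt(5 ), E, sqrt(11 ), sqrt (17),6.46,8 ]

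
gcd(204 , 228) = 12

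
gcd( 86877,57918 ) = 28959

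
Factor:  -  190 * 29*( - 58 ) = 2^2*5^1 * 19^1 * 29^2 = 319580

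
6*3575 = 21450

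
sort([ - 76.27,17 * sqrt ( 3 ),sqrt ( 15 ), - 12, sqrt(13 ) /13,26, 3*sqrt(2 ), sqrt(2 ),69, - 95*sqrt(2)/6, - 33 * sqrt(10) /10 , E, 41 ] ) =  [ - 76.27,-95*sqrt( 2) /6,-12,-33*sqrt (10 ) /10, sqrt( 13 ) /13,sqrt( 2 ),E, sqrt(15),3 * sqrt( 2), 26,17*sqrt ( 3 ), 41, 69 ]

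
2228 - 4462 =- 2234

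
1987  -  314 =1673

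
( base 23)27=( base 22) 29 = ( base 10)53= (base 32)1l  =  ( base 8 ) 65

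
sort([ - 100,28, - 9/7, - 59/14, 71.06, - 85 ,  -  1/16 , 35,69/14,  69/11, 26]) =[  -  100, - 85, - 59/14, - 9/7, - 1/16,69/14 , 69/11,  26, 28,35,  71.06]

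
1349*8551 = 11535299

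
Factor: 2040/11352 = 85/473  =  5^1* 11^(-1)*17^1*43^(-1 )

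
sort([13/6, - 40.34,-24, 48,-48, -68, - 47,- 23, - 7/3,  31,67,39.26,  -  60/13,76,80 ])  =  [ - 68, - 48, - 47, - 40.34 , - 24,  -  23,- 60/13, - 7/3 , 13/6,31, 39.26,48, 67, 76, 80]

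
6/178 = 3/89 = 0.03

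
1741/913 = 1741/913= 1.91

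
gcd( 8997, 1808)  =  1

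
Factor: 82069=13^1*59^1*107^1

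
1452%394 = 270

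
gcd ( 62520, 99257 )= 1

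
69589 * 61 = 4244929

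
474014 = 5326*89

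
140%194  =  140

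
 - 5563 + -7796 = -13359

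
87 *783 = 68121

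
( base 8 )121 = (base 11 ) 74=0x51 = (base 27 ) 30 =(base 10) 81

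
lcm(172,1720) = 1720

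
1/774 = 1/774 = 0.00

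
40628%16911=6806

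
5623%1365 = 163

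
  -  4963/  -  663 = 7  +  322/663 =7.49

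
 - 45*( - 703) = 31635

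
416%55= 31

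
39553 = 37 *1069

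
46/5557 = 46/5557 = 0.01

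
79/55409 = 79/55409=0.00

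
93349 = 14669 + 78680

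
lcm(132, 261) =11484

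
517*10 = 5170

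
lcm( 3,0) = 0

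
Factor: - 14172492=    - 2^2*3^1 * 17^1*69473^1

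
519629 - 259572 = 260057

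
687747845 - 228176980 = 459570865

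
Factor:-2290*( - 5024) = 2^6*5^1*157^1*229^1 = 11504960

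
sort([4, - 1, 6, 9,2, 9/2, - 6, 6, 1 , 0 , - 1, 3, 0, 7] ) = [ -6 , - 1, - 1,0, 0, 1, 2, 3 , 4,  9/2, 6, 6,7, 9]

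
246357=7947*31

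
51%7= 2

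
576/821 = 576/821=   0.70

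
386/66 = 5 + 28/33 = 5.85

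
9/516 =3/172 = 0.02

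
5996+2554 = 8550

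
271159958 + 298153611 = 569313569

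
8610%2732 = 414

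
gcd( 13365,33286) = 11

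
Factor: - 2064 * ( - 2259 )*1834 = 8551164384 = 2^5*3^3*7^1*43^1*131^1*251^1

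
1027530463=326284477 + 701245986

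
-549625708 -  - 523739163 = - 25886545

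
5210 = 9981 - 4771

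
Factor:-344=-2^3*43^1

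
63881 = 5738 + 58143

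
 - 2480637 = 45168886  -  47649523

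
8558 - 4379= 4179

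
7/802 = 7/802  =  0.01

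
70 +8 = 78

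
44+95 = 139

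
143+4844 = 4987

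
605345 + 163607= 768952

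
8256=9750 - 1494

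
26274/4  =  13137/2 = 6568.50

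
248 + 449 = 697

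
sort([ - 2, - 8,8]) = [ - 8, - 2,8]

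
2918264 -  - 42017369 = 44935633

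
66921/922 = 66921/922=72.58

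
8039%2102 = 1733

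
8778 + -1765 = 7013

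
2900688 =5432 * 534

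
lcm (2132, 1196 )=49036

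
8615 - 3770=4845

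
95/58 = 95/58 = 1.64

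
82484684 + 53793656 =136278340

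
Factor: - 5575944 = -2^3*3^1 * 11^1*21121^1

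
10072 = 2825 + 7247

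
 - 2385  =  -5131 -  - 2746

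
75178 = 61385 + 13793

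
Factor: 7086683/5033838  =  2^( - 1) *3^( - 1) *43^( - 1) *53^1 * 109^( - 1 )*179^( - 1) * 133711^1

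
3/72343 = 3/72343 = 0.00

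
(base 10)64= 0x40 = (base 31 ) 22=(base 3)2101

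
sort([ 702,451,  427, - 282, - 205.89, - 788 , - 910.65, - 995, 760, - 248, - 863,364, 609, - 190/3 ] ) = [- 995, - 910.65, - 863, - 788,  -  282, - 248, - 205.89, - 190/3, 364, 427,451, 609, 702,760]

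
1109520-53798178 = - 52688658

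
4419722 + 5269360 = 9689082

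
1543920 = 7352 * 210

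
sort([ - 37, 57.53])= [ - 37 , 57.53]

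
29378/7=29378/7= 4196.86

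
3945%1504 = 937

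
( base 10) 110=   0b1101110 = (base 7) 215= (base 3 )11002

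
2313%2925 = 2313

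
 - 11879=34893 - 46772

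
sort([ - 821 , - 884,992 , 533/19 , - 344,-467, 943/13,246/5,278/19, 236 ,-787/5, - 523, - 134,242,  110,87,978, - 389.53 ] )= [ - 884, - 821, - 523 , - 467, - 389.53, - 344, - 787/5,-134,278/19,  533/19, 246/5 , 943/13, 87,110,236,242,978, 992 ]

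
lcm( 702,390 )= 3510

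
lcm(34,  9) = 306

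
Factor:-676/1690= - 2^1*5^(-1 )=- 2/5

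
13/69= 13/69 = 0.19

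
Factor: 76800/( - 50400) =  - 32/21 = - 2^5*3^( - 1 ) * 7^( - 1) 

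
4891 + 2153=7044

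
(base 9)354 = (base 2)100100100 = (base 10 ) 292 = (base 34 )8k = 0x124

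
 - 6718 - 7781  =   - 14499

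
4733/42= 112 + 29/42 = 112.69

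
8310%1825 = 1010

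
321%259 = 62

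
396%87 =48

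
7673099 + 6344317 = 14017416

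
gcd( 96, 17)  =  1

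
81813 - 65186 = 16627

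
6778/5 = 1355 + 3/5 = 1355.60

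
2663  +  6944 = 9607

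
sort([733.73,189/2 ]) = [189/2, 733.73]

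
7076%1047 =794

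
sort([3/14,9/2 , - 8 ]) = [- 8, 3/14 , 9/2 ] 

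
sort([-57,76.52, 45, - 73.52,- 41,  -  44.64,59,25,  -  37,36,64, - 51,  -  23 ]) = [-73.52, - 57 ,-51, - 44.64, - 41,  -  37 , - 23, 25,36,45,59,64,76.52] 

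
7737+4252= 11989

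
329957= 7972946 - 7642989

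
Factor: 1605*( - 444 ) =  - 712620 = -2^2*3^2*5^1*37^1*107^1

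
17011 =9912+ 7099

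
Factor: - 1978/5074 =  -23^1 * 59^( - 1 ) = -23/59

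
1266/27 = 422/9 = 46.89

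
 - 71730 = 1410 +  - 73140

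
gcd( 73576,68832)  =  8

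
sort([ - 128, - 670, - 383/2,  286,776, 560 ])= [ - 670, - 383/2, - 128,  286,560,776]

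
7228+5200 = 12428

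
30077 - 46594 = - 16517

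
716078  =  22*32549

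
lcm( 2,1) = 2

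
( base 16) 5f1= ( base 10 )1521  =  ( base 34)1AP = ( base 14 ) 7A9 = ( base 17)548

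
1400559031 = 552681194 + 847877837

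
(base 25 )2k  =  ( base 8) 106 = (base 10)70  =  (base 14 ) 50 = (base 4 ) 1012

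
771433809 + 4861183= 776294992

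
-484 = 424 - 908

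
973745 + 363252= 1336997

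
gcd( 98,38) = 2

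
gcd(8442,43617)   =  1407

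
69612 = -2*( - 34806)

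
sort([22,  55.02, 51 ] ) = [ 22,51, 55.02]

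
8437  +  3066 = 11503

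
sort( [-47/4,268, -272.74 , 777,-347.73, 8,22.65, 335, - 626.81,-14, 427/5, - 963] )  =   [-963,  -  626.81, - 347.73, - 272.74, - 14, - 47/4, 8,22.65, 427/5, 268, 335 , 777 ] 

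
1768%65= 13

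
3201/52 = 61 + 29/52 = 61.56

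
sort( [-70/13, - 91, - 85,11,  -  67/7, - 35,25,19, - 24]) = [-91, - 85, - 35,-24, - 67/7, - 70/13,11,  19, 25]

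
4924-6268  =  -1344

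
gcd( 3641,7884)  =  1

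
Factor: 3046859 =17^1* 19^1 * 9433^1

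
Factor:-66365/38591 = -5^1 * 7^( - 1)*13^1*37^(-1)*149^ (  -  1 )*1021^1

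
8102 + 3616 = 11718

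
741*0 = 0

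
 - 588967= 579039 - 1168006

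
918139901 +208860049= 1126999950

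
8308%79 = 13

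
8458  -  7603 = 855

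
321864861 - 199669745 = 122195116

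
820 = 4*205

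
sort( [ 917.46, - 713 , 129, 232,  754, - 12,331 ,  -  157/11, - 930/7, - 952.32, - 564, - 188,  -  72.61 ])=[ - 952.32, - 713 , - 564, - 188 , - 930/7, - 72.61  , - 157/11, - 12,129, 232, 331 , 754, 917.46] 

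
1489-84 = 1405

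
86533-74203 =12330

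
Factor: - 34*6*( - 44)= 8976 = 2^4*3^1*11^1*17^1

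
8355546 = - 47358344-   -  55713890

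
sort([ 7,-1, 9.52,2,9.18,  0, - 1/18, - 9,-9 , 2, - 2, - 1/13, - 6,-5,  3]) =[- 9,- 9, - 6,-5,  -  2, - 1, - 1/13, - 1/18, 0,2 , 2,3,  7,9.18,  9.52]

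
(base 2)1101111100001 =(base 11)53a9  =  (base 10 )7137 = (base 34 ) 65v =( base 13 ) 3330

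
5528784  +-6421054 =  - 892270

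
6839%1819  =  1382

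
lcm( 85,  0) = 0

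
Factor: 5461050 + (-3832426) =1628624 = 2^4 *101789^1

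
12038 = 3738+8300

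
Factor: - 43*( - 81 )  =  3483 = 3^4*43^1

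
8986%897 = 16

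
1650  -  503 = 1147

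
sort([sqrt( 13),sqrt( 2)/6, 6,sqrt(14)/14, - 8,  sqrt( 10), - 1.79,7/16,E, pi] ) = [-8,  -  1.79,  sqrt( 2) /6, sqrt(14)/14 , 7/16 , E,  pi,  sqrt( 10 ), sqrt(13 ), 6 ] 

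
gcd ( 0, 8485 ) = 8485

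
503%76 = 47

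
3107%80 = 67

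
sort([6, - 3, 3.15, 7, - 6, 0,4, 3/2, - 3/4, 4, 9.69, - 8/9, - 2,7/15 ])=[ - 6, - 3, - 2, - 8/9, - 3/4,0 , 7/15,  3/2,3.15 , 4, 4, 6,7, 9.69]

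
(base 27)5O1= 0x10C6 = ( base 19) BH0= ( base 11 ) 3254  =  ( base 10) 4294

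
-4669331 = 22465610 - 27134941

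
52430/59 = 52430/59 = 888.64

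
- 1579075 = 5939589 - 7518664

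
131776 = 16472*8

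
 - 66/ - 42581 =6/3871  =  0.00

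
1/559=1/559=0.00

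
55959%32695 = 23264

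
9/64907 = 9/64907 = 0.00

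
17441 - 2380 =15061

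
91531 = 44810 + 46721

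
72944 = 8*9118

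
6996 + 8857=15853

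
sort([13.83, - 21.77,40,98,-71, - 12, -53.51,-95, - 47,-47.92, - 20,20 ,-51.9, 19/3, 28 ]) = [ - 95,-71,- 53.51, - 51.9,- 47.92,- 47,-21.77 , - 20,  -  12,19/3,13.83,20,28,40,98] 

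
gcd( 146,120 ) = 2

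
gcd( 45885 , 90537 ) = 3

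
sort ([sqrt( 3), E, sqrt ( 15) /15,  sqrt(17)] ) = [ sqrt(15)/15 , sqrt(3), E, sqrt( 17 )] 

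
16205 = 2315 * 7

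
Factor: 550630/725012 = 2^( - 1)*5^1* 17^1 * 41^1*79^1 * 181253^( - 1 ) = 275315/362506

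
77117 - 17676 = 59441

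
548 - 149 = 399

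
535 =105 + 430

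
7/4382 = 1/626 = 0.00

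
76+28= 104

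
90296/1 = 90296 =90296.00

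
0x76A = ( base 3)2121022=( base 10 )1898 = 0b11101101010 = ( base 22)3K6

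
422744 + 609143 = 1031887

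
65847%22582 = 20683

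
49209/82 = 49209/82 =600.11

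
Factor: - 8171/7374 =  - 2^ ( - 1)*3^( - 1 )*1229^( -1)*8171^1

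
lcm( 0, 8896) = 0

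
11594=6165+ 5429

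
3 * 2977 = 8931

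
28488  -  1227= 27261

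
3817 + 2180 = 5997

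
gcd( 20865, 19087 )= 1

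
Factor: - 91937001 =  - 3^1*13^1*137^1 * 17207^1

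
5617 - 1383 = 4234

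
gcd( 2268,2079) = 189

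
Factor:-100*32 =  - 3200 = - 2^7*5^2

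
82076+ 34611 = 116687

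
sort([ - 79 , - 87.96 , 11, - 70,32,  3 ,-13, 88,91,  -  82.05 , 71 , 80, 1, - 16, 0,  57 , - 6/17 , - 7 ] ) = [ -87.96,-82.05 ,  -  79 , - 70,-16, - 13,  -  7,-6/17,0 , 1,3,11,32, 57,71, 80,88,91]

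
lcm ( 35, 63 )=315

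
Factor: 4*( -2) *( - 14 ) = 2^4*7^1=112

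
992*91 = 90272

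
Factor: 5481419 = 53^1*103423^1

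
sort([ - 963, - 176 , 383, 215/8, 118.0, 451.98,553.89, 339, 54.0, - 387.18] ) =[ - 963,-387.18, - 176, 215/8, 54.0,118.0, 339, 383,  451.98,553.89 ] 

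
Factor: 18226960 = 2^4 * 5^1*41^1*5557^1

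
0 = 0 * (-1549) 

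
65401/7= 9343 = 9343.00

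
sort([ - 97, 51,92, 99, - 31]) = [  -  97 ,-31, 51, 92, 99 ] 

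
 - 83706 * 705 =-59012730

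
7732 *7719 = 59683308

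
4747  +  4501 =9248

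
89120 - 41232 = 47888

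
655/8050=131/1610 =0.08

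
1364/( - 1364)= -1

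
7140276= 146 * 48906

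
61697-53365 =8332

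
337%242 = 95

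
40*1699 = 67960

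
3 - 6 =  - 3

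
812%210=182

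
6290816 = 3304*1904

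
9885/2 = 9885/2 = 4942.50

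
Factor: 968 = 2^3*11^2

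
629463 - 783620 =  - 154157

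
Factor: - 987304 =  - 2^3*167^1 * 739^1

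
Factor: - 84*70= - 2^3*3^1*5^1*7^2 = -5880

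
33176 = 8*4147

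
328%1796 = 328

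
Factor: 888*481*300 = 2^5*3^2 * 5^2*13^1*37^2 = 128138400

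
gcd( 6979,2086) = 7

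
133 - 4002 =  - 3869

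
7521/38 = 7521/38 = 197.92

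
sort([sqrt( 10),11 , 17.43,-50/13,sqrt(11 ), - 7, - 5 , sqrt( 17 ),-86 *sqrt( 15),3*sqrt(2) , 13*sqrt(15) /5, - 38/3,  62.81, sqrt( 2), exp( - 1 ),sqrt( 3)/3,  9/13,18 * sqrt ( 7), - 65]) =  [ - 86*sqrt(15), - 65, -38/3, - 7,- 5,-50/13,  exp ( - 1),sqrt(3 )/3,9/13,sqrt(2 ),sqrt( 10),sqrt(11),sqrt( 17) , 3 * sqrt( 2),13*sqrt(15 ) /5,  11,17.43,18*sqrt( 7 ), 62.81]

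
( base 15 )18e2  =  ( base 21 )c4b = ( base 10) 5387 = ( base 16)150B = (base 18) GB5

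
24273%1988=417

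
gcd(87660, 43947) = 9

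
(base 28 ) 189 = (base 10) 1017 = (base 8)1771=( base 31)11P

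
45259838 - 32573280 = 12686558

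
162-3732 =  - 3570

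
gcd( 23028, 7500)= 12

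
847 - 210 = 637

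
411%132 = 15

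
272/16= 17=17.00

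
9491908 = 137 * 69284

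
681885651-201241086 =480644565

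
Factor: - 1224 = -2^3*3^2 * 17^1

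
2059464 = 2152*957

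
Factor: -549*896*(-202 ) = 2^8*3^2*7^1 * 61^1*101^1  =  99364608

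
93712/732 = 128 + 4/183  =  128.02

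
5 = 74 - 69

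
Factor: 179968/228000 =296/375=2^3*3^( - 1)*5^( - 3 ) * 37^1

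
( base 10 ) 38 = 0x26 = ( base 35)13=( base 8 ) 46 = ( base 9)42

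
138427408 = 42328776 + 96098632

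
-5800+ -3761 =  - 9561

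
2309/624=3 + 437/624=3.70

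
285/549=95/183= 0.52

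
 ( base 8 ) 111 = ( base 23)34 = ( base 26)2l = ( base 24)31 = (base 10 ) 73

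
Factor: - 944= - 2^4*59^1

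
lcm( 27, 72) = 216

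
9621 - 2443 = 7178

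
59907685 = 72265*829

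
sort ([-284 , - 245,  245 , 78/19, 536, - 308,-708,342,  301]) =[ - 708,  -  308 ,-284, - 245, 78/19,245,301 , 342,  536] 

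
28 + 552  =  580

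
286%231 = 55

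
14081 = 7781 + 6300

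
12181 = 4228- - 7953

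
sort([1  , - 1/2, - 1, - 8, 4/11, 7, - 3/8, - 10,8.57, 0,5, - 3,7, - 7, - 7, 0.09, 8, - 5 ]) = [ - 10, - 8, - 7, - 7, - 5, - 3, - 1, - 1/2, - 3/8,0, 0.09, 4/11, 1 , 5,7,7, 8, 8.57]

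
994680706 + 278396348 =1273077054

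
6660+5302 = 11962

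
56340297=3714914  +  52625383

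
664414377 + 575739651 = 1240154028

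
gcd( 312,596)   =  4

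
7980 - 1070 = 6910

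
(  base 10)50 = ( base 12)42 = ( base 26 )1O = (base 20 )2a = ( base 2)110010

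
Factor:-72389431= - 499^1*145069^1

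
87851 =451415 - 363564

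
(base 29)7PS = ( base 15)1e7a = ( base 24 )BCG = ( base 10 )6640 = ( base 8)14760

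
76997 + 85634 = 162631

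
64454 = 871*74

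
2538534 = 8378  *303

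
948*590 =559320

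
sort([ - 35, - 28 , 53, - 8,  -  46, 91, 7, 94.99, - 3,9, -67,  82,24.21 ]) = [-67 , - 46, - 35, - 28, - 8, - 3, 7, 9,24.21,  53, 82,  91, 94.99]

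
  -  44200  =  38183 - 82383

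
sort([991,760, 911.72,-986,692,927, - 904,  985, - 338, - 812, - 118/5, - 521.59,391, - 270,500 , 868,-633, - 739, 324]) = [ - 986, - 904, - 812,- 739,- 633,-521.59, - 338, - 270, - 118/5, 324,391, 500, 692,760,  868,911.72,  927, 985,991]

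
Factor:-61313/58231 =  - 7^1*19^1*461^1 * 58231^( - 1 ) 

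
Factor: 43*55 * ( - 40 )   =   - 2^3* 5^2*11^1*43^1 = -94600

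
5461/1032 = 127/24=5.29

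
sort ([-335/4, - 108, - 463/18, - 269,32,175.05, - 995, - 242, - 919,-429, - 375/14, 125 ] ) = [ - 995,- 919, - 429,-269, - 242, - 108,  -  335/4, - 375/14, - 463/18,32,125, 175.05 ]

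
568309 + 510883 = 1079192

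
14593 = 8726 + 5867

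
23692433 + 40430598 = 64123031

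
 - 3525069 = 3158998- 6684067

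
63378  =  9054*7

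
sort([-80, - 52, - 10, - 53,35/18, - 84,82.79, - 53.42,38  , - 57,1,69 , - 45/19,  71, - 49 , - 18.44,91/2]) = [ - 84, - 80,  -  57, - 53.42, - 53, - 52, - 49,  -  18.44, - 10, - 45/19,1,35/18 , 38,91/2,69,71,82.79 ] 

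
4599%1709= 1181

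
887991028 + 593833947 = 1481824975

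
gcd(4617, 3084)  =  3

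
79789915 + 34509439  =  114299354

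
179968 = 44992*4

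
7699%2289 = 832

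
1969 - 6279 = -4310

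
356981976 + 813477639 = 1170459615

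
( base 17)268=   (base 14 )372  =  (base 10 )688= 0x2b0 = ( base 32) lg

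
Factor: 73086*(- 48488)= - 3543793968 = - 2^4*3^1*11^1 *13^1*19^1*29^1* 937^1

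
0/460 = 0 = 0.00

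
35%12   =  11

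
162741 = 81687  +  81054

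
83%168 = 83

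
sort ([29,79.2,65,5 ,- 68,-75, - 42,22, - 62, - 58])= [ - 75,-68, - 62,-58,  -  42,5 , 22,29,65,79.2 ] 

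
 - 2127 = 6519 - 8646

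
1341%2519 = 1341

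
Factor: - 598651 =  - 598651^1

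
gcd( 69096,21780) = 12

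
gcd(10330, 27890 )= 10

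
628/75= 628/75=8.37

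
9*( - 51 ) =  - 459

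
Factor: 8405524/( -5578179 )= - 2^2*3^ (  -  1)*19^2*29^( - 1)*97^(-1)*661^( - 1)*5821^1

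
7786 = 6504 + 1282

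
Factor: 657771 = 3^1*43^1 * 5099^1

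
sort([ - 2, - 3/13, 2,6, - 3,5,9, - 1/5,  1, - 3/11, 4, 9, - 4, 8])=[ -4,-3 , - 2, - 3/11, - 3/13, - 1/5,1,2 , 4, 5,6,  8,9,9 ] 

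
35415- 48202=-12787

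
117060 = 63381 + 53679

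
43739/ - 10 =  - 4374+1/10=- 4373.90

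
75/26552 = 75/26552  =  0.00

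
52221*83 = 4334343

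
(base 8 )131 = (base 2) 1011001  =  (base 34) 2l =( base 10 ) 89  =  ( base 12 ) 75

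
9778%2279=662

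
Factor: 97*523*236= 11972516 = 2^2*59^1*97^1 * 523^1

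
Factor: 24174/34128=2^( - 3)*3^(-1 )*17^1 = 17/24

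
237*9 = 2133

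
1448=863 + 585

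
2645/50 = 52 + 9/10 = 52.90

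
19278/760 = 9639/380 = 25.37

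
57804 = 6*9634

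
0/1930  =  0  =  0.00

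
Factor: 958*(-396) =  - 379368 = - 2^3 * 3^2 * 11^1 *479^1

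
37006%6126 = 250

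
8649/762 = 2883/254= 11.35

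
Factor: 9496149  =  3^1 * 13^1*17^1*14323^1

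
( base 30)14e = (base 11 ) 860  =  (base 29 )16j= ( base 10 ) 1034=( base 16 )40A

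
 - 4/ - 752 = 1/188  =  0.01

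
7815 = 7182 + 633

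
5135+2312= 7447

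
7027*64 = 449728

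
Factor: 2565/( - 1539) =-5/3 = -  3^( - 1) * 5^1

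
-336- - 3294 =2958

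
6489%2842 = 805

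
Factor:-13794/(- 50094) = 3^( - 1 )* 19^1*23^(-1 ) =19/69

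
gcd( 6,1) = 1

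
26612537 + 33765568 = 60378105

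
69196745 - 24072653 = 45124092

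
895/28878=895/28878 = 0.03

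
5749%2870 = 9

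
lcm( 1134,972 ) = 6804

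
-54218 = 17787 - 72005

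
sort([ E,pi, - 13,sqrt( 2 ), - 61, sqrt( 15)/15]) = [ - 61,- 13, sqrt(15)/15,sqrt(2), E,pi] 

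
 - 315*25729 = -8104635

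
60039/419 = 60039/419 = 143.29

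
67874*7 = 475118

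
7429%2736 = 1957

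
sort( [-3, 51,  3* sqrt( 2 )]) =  [ - 3,  3*sqrt( 2),51] 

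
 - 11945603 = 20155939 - 32101542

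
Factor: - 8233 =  - 8233^1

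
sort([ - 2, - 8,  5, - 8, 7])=[ - 8 , - 8 ,-2, 5,7] 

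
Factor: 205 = 5^1*41^1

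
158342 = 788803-630461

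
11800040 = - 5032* ( - 2345)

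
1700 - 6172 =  - 4472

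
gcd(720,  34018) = 2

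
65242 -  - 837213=902455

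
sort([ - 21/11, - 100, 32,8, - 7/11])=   [-100, - 21/11, - 7/11 , 8, 32]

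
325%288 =37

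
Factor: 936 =2^3*3^2 * 13^1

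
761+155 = 916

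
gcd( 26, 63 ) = 1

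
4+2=6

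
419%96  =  35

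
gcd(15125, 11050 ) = 25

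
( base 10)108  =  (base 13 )84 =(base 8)154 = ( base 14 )7a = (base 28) 3o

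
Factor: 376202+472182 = 2^9  *1657^1 = 848384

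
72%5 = 2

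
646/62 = 323/31 = 10.42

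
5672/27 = 210 + 2/27 = 210.07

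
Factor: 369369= 3^2*7^1*11^1*13^1 * 41^1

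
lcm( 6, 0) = 0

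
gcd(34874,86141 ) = 1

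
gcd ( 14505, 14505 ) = 14505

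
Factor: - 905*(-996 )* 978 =881549640 = 2^3 * 3^2* 5^1*83^1*163^1*181^1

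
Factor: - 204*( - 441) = 89964 = 2^2*  3^3 * 7^2*17^1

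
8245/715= 1649/143 =11.53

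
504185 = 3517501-3013316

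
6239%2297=1645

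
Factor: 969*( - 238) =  - 2^1*3^1*7^1 * 17^2*19^1 = - 230622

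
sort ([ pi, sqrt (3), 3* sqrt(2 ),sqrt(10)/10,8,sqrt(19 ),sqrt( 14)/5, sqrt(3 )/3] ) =[ sqrt ( 10)/10,sqrt(3 )/3,sqrt(14) /5,sqrt(3),pi,3*sqrt(2 ) , sqrt ( 19 ),8]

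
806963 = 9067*89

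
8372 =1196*7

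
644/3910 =14/85= 0.16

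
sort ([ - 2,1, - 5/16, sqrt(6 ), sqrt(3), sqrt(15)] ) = [ - 2,-5/16,1, sqrt( 3), sqrt( 6 ) , sqrt( 15) ] 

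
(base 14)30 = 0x2a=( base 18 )26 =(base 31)1b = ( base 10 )42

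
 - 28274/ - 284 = 99  +  79/142 = 99.56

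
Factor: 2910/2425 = 6/5 = 2^1 * 3^1 * 5^(  -  1 )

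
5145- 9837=-4692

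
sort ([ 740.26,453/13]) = [453/13  ,  740.26]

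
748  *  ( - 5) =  - 3740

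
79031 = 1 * 79031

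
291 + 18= 309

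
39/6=6+1/2 = 6.50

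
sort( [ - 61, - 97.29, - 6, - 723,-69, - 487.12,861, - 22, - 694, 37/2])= [-723, - 694, - 487.12,- 97.29, - 69, - 61, -22,-6, 37/2,861] 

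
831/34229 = 831/34229= 0.02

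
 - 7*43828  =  -306796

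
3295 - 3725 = - 430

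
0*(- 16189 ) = 0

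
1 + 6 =7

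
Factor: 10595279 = 59^1 * 179581^1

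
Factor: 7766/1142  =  11^1*353^1*  571^(- 1)=3883/571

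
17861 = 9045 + 8816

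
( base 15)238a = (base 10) 7555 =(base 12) 4457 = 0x1d83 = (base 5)220210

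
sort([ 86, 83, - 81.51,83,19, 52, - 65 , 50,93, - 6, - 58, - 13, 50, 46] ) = [ - 81.51, - 65, - 58, - 13,- 6,19,46,50, 50,52, 83, 83,86,93 ]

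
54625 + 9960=64585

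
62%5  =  2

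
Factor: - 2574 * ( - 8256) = 21250944 = 2^7*3^3*11^1 * 13^1* 43^1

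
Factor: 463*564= 261132 = 2^2*3^1*47^1*463^1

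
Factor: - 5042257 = -11^1*347^1*1321^1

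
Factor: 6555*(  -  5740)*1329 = -2^2*3^2*5^2*7^1*19^1*23^1 *41^1*443^1=-  50004555300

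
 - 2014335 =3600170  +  - 5614505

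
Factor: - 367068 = -2^2*3^1*13^2* 181^1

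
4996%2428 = 140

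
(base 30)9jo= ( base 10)8694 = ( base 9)12830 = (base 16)21F6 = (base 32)8FM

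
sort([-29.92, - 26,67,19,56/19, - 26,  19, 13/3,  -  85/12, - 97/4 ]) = [-29.92,-26, - 26, - 97/4 , - 85/12, 56/19,13/3, 19,19, 67]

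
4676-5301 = - 625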